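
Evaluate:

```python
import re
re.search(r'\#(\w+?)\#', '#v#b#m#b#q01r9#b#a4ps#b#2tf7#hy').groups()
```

('v',)

`search` walks the string left to right and returns the first match it finds.
The match spans [0:3] → '#v#'.
Captured: group 1 = 'v'.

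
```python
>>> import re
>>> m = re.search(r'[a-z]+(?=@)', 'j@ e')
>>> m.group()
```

'j'

Because the assertion is zero-width, the text it checks is not consumed and won't appear in the result.
`search` walks the string left to right and returns the first match it finds.
The match spans [0:1] → 'j'.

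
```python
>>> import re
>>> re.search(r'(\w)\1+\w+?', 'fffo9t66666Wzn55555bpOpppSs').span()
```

`\1` has to match the exact text group 1 already captured.
The match spans [0:4] → 'fffo'.

(0, 4)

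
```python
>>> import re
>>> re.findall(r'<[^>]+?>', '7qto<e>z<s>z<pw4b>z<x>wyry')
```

['<e>', '<s>', '<pw4b>', '<x>']

Matches: at [4:7] → '<e>'; at [8:11] → '<s>'; at [12:18] → '<pw4b>'; at [19:22] → '<x>'.
With no groups in the pattern, `findall` gives back each whole match — 4 here.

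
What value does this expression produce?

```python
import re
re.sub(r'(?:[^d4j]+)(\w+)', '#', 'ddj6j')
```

This matches one or more of any character except [d4j] (non-capturing group); then one or more of a word character (captured).
Matches: at [3:5] → '6j'.
Each match is replaced by '#'.

'ddj#'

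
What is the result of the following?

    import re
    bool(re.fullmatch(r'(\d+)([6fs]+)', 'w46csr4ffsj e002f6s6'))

This matches one or more of a digit (captured); then one or more of one of [6fs] (captured).
`re.fullmatch` is like wrapping the pattern in `^…$` (in single-line mode).
Here the string isn't matched end-to-end, so the call returns None, and `bool(None)` is False.

False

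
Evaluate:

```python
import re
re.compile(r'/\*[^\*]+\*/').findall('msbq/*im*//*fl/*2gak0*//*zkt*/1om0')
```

Walking the string: at [4:10] → '/*im*/'; at [14:23] → '/*2gak0*/'; at [23:30] → '/*zkt*/'.
With no groups in the pattern, `findall` gives back each whole match — 3 here.

['/*im*/', '/*2gak0*/', '/*zkt*/']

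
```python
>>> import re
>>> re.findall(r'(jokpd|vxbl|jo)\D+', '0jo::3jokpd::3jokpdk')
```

['jo', 'jokpd', 'jokpd']

The regex engine tests alternatives in the order written; an earlier branch that matches wins even if a later one would match more.
Matches: at [1:5] match 'jo::', group 1 = 'jo'; at [6:13] match 'jokpd::', group 1 = 'jokpd'; at [14:20] match 'jokpdk', group 1 = 'jokpd'.
One capturing group, so `findall` returns just the captured substring from each match — 3 in all.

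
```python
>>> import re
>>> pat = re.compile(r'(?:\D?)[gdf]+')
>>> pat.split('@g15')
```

This matches optionally a non-digit (non-capturing group); then one or more of one of [gdf].
Matches to split on: at [0:2] → '@g'.
Each match becomes a cut point; 2 segments remain.

['', '15']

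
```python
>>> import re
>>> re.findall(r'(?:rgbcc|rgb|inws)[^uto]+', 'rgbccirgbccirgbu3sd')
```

Matches: at [0:15] → 'rgbccirgbccirgb'.
`findall` yields the raw match text (1 of them) because the pattern has no groups.

['rgbccirgbccirgb']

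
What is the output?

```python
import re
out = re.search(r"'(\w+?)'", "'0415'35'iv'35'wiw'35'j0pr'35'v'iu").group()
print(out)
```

'0415'

`search` walks the string left to right and returns the first match it finds.
The match spans [0:6] → "'0415'".
Captured: group 1 = '0415'.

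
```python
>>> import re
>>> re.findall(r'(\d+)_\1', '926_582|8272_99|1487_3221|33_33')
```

['33']

After group 1 captures some text, `\1` only succeeds where that same text appears again.
With a single group, `findall` returns only what that group captured — 1 item.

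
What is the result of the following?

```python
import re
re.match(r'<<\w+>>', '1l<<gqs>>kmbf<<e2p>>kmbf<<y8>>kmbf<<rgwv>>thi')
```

`re.match` won't scan ahead — the pattern has to work from the very first character.
Here the pattern fails at index 0, so the call returns None.

None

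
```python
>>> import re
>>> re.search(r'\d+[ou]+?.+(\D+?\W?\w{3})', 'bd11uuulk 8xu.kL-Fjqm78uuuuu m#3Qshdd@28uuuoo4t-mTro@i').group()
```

The pattern matches one or more of a digit; then one or more of one of [ou] (lazy), then one or more of any character; then one or more of a non-digit (lazy), then optionally a non-word character, then exactly 3 of a word character (captured).
`search` walks the string left to right and returns the first match it finds.
The match spans [2:52] → '11uuulk 8xu.kL-Fjqm78uuuuu m#3Qshdd@28uuuoo4t-mTro'.
Captured: group 1 = 'mTro'.

'11uuulk 8xu.kL-Fjqm78uuuuu m#3Qshdd@28uuuoo4t-mTro'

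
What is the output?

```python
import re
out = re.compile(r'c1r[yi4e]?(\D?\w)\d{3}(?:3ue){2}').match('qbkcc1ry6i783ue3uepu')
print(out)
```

`match` is anchored at position 0; if the pattern doesn't fit there, it returns None.
Here the pattern fails at index 0, so the call returns None.

None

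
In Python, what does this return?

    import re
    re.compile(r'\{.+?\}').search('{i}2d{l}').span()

`re.search` tries every starting position until one works.
The match spans [0:3] → '{i}'.

(0, 3)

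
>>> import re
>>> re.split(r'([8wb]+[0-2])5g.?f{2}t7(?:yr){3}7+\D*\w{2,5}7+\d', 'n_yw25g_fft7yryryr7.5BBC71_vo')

['n_y', 'w2', '_vo']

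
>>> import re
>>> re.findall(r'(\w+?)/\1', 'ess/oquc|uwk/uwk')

After group 1 captures some text, `\1` only succeeds where that same text appears again.
Because there's exactly one group, `findall` drops the full match and keeps group 1 from the one hit.

['uwk']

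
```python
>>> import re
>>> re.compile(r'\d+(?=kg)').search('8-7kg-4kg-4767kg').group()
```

'7'

Because the assertion is zero-width, the text it checks is not consumed and won't appear in the result.
The match spans [2:3] → '7'.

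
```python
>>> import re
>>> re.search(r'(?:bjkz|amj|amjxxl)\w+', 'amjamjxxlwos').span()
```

(0, 12)

The match spans [0:12] → 'amjamjxxlwos'.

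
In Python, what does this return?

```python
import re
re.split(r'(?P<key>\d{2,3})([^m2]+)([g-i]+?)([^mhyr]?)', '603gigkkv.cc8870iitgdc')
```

['', '603', 'gigkkv.cc8870iit', 'g', 'd', 'c']

Pattern: 2 to 3 of a digit (captured as 'key'); then one or more of any character except [m2] (captured); then one or more of a character in [g-i] (lazy) (captured); then optionally any character except [mhyr] (captured).
Matches to split on: at [0:21] → '603gigkkv.cc8870iitgd'.
`re.split` interleaves the captured-group text with the surrounding fragments.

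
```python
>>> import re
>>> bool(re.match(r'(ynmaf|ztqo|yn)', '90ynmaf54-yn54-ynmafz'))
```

`match` is anchored at position 0; if the pattern doesn't fit there, it returns None.
Here position 0 doesn't satisfy it, so the call returns None, and `bool(None)` is False.

False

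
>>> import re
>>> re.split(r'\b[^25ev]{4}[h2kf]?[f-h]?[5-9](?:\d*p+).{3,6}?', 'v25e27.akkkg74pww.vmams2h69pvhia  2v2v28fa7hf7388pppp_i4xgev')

Lazy quantifiers expand one character at a time until the remainder of the pattern can match.
The string is cut at each match, leaving 2 pieces.

['v25e27', 'vmams2h69pvhia  2v2v28fa7hf7388pppp_i4xgev']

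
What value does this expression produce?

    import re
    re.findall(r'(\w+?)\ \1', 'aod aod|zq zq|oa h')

After group 1 captures some text, `\1` only succeeds where that same text appears again.
Matches: at [0:7] match 'aod aod', group 1 = 'aod'; at [8:13] match 'zq zq', group 1 = 'zq'.
`findall` collects group 1 from each match (2 total).

['aod', 'zq']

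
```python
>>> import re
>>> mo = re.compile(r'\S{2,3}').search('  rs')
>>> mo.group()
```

This matches 2 to 3 of a non-whitespace character.
`re.search` scans for the first position where the pattern succeeds.
The match spans [2:4] → 'rs'.

'rs'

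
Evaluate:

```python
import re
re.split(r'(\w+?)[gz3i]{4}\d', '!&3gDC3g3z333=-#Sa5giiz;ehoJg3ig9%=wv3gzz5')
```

Lazy quantifiers expand one character at a time until the remainder of the pattern can match.
The group in the pattern means `split` returns the separators' captures alongside the pieces.

['!&', '3gDC', '33=-#Sa5giiz;', 'ehoJ', '%=', 'wv', '']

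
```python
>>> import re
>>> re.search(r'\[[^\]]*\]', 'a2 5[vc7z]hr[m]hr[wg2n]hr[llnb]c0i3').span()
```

`search` walks the string left to right and returns the first match it finds.
The match spans [4:10] → '[vc7z]'.

(4, 10)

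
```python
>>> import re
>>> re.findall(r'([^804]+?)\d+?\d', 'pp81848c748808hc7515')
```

['pp', 'c', 'hc']

This matches one or more of any character except [804] (lazy) (captured); then one or more of a digit (lazy); then a digit.
Walking the string: at [0:4] match 'pp81', group 1 = 'pp'; at [7:10] match 'c74', group 1 = 'c'; at [14:18] match 'hc75', group 1 = 'hc'.
`findall` collects group 1 from each match (3 total).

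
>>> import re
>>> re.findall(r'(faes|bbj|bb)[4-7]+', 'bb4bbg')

['bb']

Scanning left to right: at [0:3] match 'bb4', group 1 = 'bb'.
With a single group, `findall` returns only what that group captured — 1 item.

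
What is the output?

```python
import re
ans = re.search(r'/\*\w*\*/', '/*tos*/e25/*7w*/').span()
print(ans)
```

(0, 7)

The match spans [0:7] → '/*tos*/'.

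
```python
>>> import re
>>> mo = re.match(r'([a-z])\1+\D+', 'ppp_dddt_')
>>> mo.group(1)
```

After group 1 captures some text, `\1` only succeeds where that same text appears again.
`re.match` only tries the pattern at the start of the string.
The match spans [0:9] → 'ppp_dddt_'.
Captured: group 1 = 'p'.

'p'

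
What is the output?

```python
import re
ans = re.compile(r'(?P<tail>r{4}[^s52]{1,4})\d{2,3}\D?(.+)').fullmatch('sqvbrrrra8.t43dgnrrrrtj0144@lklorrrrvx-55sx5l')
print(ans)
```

For `fullmatch`, every character of the input must be accounted for by the pattern.
Here there's no way to consume every character, so the call returns None.

None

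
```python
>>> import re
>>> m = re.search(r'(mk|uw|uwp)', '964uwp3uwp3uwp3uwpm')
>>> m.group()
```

'uw'

Alternation tries branches left to right and keeps the first one that lets the overall match succeed at that position.
`re.search` tries every starting position until one works.
The match spans [3:5] → 'uw'.
Captured: group 1 = 'uw'.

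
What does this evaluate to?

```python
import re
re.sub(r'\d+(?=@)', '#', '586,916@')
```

'586,#@'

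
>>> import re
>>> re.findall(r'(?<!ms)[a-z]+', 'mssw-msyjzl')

['mssw', 'msyjzl']

The negative lookahead/lookbehind blocks any match where the forbidden context is present.
With no groups in the pattern, `findall` gives back each whole match — 2 here.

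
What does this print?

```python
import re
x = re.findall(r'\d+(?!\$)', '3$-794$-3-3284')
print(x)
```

['79', '3', '3284']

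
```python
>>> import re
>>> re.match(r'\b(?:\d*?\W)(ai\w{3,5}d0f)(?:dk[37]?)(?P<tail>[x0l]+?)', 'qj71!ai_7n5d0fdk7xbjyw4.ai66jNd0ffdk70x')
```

None

Pattern: a word boundary (`\b`, zero-width); then zero or more of a digit (lazy), then a non-word character (non-capturing group); then the literal 'ai', then 3 to 5 of a word character, then the literal 'd0f' (captured); then the literal 'dk', then optionally one of [37] (non-capturing group); then one or more of one of [x0l] (lazy) (captured as 'tail').
`re.match` won't scan ahead — the pattern has to work from the very first character.
Here the string doesn't start with a match, so the call returns None.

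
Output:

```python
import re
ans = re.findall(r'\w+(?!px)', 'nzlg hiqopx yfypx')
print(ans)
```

The negative lookahead/lookbehind blocks any match where the forbidden context is present.
Scanning left to right: at [0:4] → 'nzlg'; at [5:11] → 'hiqopx'; at [12:17] → 'yfypx'.
Since nothing is captured, `findall` lists the 3 matched substrings directly.

['nzlg', 'hiqopx', 'yfypx']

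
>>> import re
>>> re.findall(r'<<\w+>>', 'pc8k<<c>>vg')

['<<c>>']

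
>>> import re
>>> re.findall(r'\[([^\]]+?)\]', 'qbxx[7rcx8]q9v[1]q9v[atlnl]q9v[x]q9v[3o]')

['7rcx8', '1', 'atlnl', 'x', '3o']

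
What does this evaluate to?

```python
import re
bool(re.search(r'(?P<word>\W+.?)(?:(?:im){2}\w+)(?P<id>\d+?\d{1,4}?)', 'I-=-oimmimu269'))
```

False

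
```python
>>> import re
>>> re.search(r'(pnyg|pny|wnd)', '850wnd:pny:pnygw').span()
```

(3, 6)

The match spans [3:6] → 'wnd'.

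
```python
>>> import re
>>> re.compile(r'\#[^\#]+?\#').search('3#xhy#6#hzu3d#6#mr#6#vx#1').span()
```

The match spans [1:6] → '#xhy#'.

(1, 6)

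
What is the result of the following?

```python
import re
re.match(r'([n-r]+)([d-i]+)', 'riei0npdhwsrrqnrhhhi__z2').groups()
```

('r', 'iei')

The pattern matches one or more of a character in [n-r] (captured); then one or more of a character in [d-i] (captured).
`re.match` won't scan ahead — the pattern has to work from the very first character.
The match spans [0:4] → 'riei'.
Captured: group 1 = 'r', group 2 = 'iei'.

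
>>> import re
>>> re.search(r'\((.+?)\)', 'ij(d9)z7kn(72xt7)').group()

Lazy quantifiers expand one character at a time until the remainder of the pattern can match.
The match spans [2:6] → '(d9)'.

'(d9)'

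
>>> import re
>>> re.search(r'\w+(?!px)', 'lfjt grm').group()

'lfjt'

A negative assertion filters positions out without eating any characters.
`re.search` tries every starting position until one works.
The match spans [0:4] → 'lfjt'.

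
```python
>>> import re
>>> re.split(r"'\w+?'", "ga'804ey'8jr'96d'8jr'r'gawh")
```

['ga', '8jr', '8jr', 'gawh']

Each match becomes a cut point; 4 segments remain.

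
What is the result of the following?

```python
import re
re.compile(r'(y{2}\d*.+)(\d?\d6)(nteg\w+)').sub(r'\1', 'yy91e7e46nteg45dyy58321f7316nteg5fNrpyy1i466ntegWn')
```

`\1` in the replacement pulls in group 1's text for each match.

'yy91e7e46nteg45dyy58321f7316nteg5fNrpyy1i4'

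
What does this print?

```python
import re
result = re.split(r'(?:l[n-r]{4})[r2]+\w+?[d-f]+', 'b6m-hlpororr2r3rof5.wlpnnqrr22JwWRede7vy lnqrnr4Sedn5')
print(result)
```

The pattern matches a literal 'l', then exactly 4 of a character in [n-r] (non-capturing group); then one or more of one of [r2], then one or more of a word character (lazy), then one or more of a character in [d-f].
Matches to split on: at [5:18] → 'lpororr2r3rof'; at [21:37] → 'lpnnqrr22JwWRede'; at [41:51] → 'lnqrnr4Sed'.
Splitting on the pattern gives 4 pieces.

['b6m-h', '5.w', '7vy ', 'n5']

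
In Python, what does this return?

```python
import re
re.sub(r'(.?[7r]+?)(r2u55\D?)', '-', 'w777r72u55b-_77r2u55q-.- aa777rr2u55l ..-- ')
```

'w777r72u55b---.- a- ..-- '

The pattern matches optionally any character, then one or more of one of [7r] (lazy) (captured); then the literal 'r2', then the literal 'u55', then optionally a non-digit (captured).
Matches: at [12:21] → '_77r2u55q'; at [26:37] → 'a777rr2u55l'.
`sub` substitutes '-' at each match site.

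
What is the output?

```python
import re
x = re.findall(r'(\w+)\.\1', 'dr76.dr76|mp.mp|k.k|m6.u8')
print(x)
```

`\1` has to match the exact text group 1 already captured.
One capturing group, so `findall` returns just the captured substring from each match — 3 in all.

['dr76', 'mp', 'k']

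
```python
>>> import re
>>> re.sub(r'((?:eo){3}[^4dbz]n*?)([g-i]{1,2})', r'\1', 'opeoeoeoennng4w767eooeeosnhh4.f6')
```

'opeoeoeoennn4w767eooeeosnhh4.f6'

The pattern matches the literal 'eo' repeated 3 times, then any character except [4dbz], then zero or more of a literal 'n' (lazy) (captured); then 1 to 2 of a character in [g-i] (captured).
Matches: at [2:13] → 'eoeoeoennng'.
`\1` in the replacement pulls in group 1's text for each match.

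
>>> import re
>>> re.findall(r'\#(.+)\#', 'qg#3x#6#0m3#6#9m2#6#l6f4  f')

['3x#6#0m3#6#9m2#6']

Walking the string: at [2:20] match '#3x#6#0m3#6#9m2#6#', group 1 = '3x#6#0m3#6#9m2#6'.
With a single group, `findall` returns only what that group captured — 1 item.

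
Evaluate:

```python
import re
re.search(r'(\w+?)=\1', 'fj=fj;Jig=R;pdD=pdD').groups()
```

`\1` is not a pattern — it's the concrete string captured by group 1, re-applied verbatim.
Unlike `match`, `search` isn't anchored — it looks for the pattern anywhere in the string.
The match spans [0:5] → 'fj=fj'.
Captured: group 1 = 'fj'.

('fj',)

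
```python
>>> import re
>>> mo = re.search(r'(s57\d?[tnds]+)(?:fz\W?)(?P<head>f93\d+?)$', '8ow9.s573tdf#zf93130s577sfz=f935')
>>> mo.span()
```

(20, 32)

This matches the literal 's57', then optionally a digit, then one or more of one of [tnds] (captured); then the literal 'f', then a literal 'z', then optionally a non-word character (non-capturing group); then the literal 'f93', then one or more of a digit (lazy) (captured as 'head'); then anchored at the end.
The match spans [20:32] → 's577sfz=f935'.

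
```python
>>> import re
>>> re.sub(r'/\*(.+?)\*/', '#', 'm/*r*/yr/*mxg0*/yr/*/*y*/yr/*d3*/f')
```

'm#yr#yr#yr#f'

Lazy quantifiers expand one character at a time until the remainder of the pattern can match.
Every occurrence is swapped for '#'.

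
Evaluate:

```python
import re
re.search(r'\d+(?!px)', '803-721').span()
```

(0, 3)

The negative lookahead/lookbehind blocks any match where the forbidden context is present.
`re.search` scans for the first position where the pattern succeeds.
The match spans [0:3] → '803'.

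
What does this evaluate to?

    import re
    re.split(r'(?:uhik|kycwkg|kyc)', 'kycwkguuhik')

Alternation isn't longest-match — the leftmost alternative that fits at this position is chosen.
Splitting on the pattern gives 3 pieces.

['', 'u', '']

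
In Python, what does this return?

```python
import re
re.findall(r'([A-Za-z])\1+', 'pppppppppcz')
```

['p']

`\1` has to match the exact text group 1 already captured.
Walking the string: at [0:9] match 'ppppppppp', group 1 = 'p'.
`findall` collects group 1 from the one match (1 total).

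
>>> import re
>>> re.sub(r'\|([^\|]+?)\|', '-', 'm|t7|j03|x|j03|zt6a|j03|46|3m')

'm-j03-j03-j03-3m'

Matches: at [1:5] → '|t7|'; at [8:11] → '|x|'; at [14:20] → '|zt6a|'; at [23:27] → '|46|'.
Every occurrence is swapped for '-'.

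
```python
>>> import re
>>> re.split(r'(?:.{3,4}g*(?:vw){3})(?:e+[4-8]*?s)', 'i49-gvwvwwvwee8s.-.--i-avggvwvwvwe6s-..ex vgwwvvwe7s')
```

Pattern: 3 to 4 of any character, then zero or more of a literal 'g', then the literal 'vw' repeated 3 times (non-capturing group); then one or more of the literal 'e', then zero or more of a character in [4-8] (lazy), then a literal 's' (non-capturing group).
Matches to split on: at [21:36] → 'i-avggvwvwvwe6s'.
Splitting on the pattern gives 2 pieces.

['i49-gvwvwwvwee8s.-.--', '-..ex vgwwvvwe7s']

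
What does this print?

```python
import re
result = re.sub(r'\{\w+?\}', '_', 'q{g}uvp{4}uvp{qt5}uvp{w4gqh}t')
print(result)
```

q_uvp_uvp_uvp_t

Every occurrence is swapped for '_'.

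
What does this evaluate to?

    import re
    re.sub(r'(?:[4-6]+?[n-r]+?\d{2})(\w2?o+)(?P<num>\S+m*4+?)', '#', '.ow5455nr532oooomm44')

This matches one or more of a character in [4-6] (lazy), then one or more of a character in [n-r] (lazy), then exactly 2 of a digit (non-capturing group); then a word character, then optionally a literal '2', then one or more of a literal 'o' (captured); then one or more of a non-whitespace character, then zero or more of the literal 'm', then one or more of the literal '4' (lazy) (captured as 'num').
Matches: at [3:20] → '5455nr532oooomm44'.
Each match is replaced by '#'.

'.ow#'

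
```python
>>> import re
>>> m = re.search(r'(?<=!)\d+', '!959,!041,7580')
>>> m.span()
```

(1, 4)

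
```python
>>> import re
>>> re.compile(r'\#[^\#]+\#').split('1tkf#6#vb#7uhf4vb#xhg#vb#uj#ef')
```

Each match becomes a cut point; 4 segments remain.

['1tkf', 'vb', 'xhg', 'uj#ef']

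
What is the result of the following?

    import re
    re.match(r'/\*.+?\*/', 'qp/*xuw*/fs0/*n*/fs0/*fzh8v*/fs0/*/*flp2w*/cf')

None

`match` is anchored at position 0; if the pattern doesn't fit there, it returns None.
Here position 0 doesn't satisfy it, so the call returns None.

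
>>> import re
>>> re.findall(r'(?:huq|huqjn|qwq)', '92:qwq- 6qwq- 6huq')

['qwq', 'qwq', 'huq']

No capturing groups, so `findall` returns the 3 full match strings.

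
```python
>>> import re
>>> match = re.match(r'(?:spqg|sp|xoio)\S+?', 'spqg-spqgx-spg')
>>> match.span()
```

(0, 5)

`re.match` only tries the pattern at the start of the string.
The match spans [0:5] → 'spqg-'.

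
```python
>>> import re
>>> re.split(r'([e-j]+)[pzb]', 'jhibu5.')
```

['', 'jhi', 'u5.']

With a capturing group present, the delimiter's captured portion is kept in the result list.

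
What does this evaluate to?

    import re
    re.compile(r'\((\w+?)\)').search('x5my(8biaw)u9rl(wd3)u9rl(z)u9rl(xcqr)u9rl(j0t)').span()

`re.search` scans for the first position where the pattern succeeds.
The match spans [4:11] → '(8biaw)'.
Captured: group 1 = '8biaw'.

(4, 11)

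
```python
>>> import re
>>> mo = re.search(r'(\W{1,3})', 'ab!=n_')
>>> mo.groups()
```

('!=',)

The match spans [2:4] → '!='.
Captured: group 1 = '!='.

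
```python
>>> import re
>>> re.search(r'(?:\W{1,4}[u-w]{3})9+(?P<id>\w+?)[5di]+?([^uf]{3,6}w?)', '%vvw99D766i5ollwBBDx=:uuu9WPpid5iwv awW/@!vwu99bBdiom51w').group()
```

With the lazy modifier that quantifier settles for the fewest repetitions that let the rest of the pattern succeed (the atoms after it are unaffected and can still be greedy).
The match spans [0:17] → '%vvw99D766i5ollwB'.

'%vvw99D766i5ollwB'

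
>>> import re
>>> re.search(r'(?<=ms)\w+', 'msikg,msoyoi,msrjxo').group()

'ikg'

Because the assertion is zero-width, the text it checks is not consumed and won't appear in the result.
The match spans [2:5] → 'ikg'.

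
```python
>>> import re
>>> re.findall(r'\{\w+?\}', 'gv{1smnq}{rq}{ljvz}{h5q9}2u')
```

['{1smnq}', '{rq}', '{ljvz}', '{h5q9}']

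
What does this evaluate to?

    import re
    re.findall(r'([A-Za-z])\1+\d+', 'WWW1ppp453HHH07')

['W', 'p', 'H']

The backreference `\1` re-matches whatever the first group consumed, character for character.
Because there's exactly one group, `findall` drops the full match and keeps group 1 from each hit.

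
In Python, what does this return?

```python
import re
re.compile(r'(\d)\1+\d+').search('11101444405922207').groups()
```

('1',)

The match spans [0:17] → '11101444405922207'.
Captured: group 1 = '1'.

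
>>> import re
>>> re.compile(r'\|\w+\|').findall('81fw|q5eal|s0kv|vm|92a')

Scanning left to right: at [4:11] → '|q5eal|'; at [15:19] → '|vm|'.
`findall` yields the raw match text (2 of them) because the pattern has no groups.

['|q5eal|', '|vm|']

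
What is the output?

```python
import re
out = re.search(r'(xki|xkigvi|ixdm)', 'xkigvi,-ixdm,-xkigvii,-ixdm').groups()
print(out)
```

('xki',)

The match spans [0:3] → 'xki'.
Captured: group 1 = 'xki'.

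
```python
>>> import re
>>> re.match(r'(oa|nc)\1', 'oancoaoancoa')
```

None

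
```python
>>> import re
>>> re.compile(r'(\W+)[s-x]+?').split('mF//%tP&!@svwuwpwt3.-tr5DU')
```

['mF', '//%', 'P', '&!@', 'vwuwpwt3', '.-', 'r5DU']

Pattern: one or more of a non-word character (captured); then one or more of a character in [s-x] (lazy).
Because the quantifier is non-greedy, it stops expanding at the earliest point where the rest of the pattern can succeed.
Matches to split on: at [2:6] → '//%t'; at [7:11] → '&!@s'; at [19:22] → '.-t'.
The group in the pattern means `split` returns the separators' captures alongside the pieces.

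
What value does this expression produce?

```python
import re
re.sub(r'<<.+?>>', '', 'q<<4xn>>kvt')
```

Matches: at [1:8] → '<<4xn>>'.
Each match is replaced by ''.

'qkvt'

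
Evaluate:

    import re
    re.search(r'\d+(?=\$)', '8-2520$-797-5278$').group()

'2520'

Because the assertion is zero-width, the text it checks is not consumed and won't appear in the result.
`re.search` scans for the first position where the pattern succeeds.
The match spans [2:6] → '2520'.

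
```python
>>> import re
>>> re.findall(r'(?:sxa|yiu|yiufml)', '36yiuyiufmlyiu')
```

Alternation isn't longest-match — the leftmost alternative that fits at this position is chosen.
No capturing groups, so `findall` returns the 3 full match strings.

['yiu', 'yiu', 'yiu']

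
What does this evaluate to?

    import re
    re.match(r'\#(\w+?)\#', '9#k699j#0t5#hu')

`re.match` won't scan ahead — the pattern has to work from the very first character.
Here the pattern fails at index 0, so the call returns None.

None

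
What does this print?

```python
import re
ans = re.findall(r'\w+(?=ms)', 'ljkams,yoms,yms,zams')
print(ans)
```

Because the assertion is zero-width, the text it checks is not consumed and won't appear in the result.
Since nothing is captured, `findall` lists the 4 matched substrings directly.

['ljka', 'yo', 'y', 'za']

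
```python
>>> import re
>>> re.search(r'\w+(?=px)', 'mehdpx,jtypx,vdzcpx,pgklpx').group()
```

The lookaround is zero-width — it requires the adjacent text to match without consuming it, so the asserted text isn't part of the match.
`re.search` tries every starting position until one works.
The match spans [0:4] → 'mehd'.

'mehd'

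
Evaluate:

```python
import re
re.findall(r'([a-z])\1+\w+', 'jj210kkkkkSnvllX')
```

`\1` has to match the exact text group 1 already captured.
One capturing group, so `findall` returns just the captured substring from the one match — 1 in all.

['j']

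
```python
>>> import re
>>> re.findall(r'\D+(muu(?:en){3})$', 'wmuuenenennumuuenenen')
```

['muuenenen']

Pattern: one or more of a non-digit; then the literal 'muu', then the literal 'en' repeated 3 times (captured); then anchored at the end.
`findall` collects group 1 from the one match (1 total).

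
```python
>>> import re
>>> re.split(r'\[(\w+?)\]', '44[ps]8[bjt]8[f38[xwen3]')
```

['44', 'ps', '8', 'bjt', '8[f38', 'xwen3', '']

Matches to split on: at [2:6] → '[ps]'; at [7:12] → '[bjt]'; at [17:24] → '[xwen3]'.
Because the pattern has a capturing group, `split` also inserts each captured text between the pieces.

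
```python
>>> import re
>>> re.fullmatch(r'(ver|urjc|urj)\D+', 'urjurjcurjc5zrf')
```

None

`re.fullmatch` is like wrapping the pattern in `^…$` (in single-line mode).
Here the pattern can't cover the whole string, so the call returns None.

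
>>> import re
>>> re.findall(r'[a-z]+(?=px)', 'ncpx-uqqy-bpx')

The `(?=…)`/`(?<=…)` assertion just peeks at neighbouring text; it doesn't advance the match position.
Matches: at [0:2] → 'nc'; at [10:11] → 'b'.
`findall` yields the raw match text (2 of them) because the pattern has no groups.

['nc', 'b']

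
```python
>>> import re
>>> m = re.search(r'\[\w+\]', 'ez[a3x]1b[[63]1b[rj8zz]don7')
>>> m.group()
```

'[a3x]'

The match spans [2:7] → '[a3x]'.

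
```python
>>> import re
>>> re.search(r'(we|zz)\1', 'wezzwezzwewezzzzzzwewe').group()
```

'wewe'

After group 1 captures some text, `\1` only succeeds where that same text appears again.
`search` walks the string left to right and returns the first match it finds.
The match spans [8:12] → 'wewe'.
Captured: group 1 = 'we'.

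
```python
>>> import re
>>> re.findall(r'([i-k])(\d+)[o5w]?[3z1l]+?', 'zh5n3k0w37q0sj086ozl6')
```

Pattern: a character in [i-k] (captured); then one or more of a digit (captured); then optionally one of [o5w], then one or more of one of [3z1l] (lazy).
Multiple groups make `findall` return tuples — one 2-tuple for each match.

[('k', '0'), ('j', '086')]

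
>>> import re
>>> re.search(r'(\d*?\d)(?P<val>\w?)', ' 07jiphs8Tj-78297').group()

'07'

Pattern: zero or more of a digit (lazy), then a digit (captured); then optionally a word character (captured as 'val').
With the lazy modifier that quantifier settles for the fewest repetitions that let the rest of the pattern succeed (the atoms after it are unaffected and can still be greedy).
`re.search` tries every starting position until one works.
The match spans [1:3] → '07'.
Captured: group 1 = '0', group 2 = '7'.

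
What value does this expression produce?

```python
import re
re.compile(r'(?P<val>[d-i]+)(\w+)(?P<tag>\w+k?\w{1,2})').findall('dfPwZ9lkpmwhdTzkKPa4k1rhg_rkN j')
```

This matches one or more of a character in [d-i] (captured as 'val'); then one or more of a word character (captured); then one or more of a word character, then optionally the literal 'k', then 1 to 2 of a word character (captured as 'tag').
Scanning left to right: at [0:29] match 'dfPwZ9lkpmwhdTzkKPa4k1rhg_rkN', groups = ('df', 'PwZ9lkpmwhdTzkKPa4k1rhg_r', 'kN').
`findall` packs the 3 group values into a tuple for every match.

[('df', 'PwZ9lkpmwhdTzkKPa4k1rhg_r', 'kN')]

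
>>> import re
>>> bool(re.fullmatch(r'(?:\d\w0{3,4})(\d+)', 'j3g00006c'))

False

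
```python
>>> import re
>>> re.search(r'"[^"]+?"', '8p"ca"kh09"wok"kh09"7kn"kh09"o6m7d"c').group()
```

'"ca"'

Unlike `match`, `search` isn't anchored — it looks for the pattern anywhere in the string.
The match spans [2:6] → '"ca"'.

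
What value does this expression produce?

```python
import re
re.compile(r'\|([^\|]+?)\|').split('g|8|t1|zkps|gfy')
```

Because the pattern has a capturing group, `split` also inserts each captured text between the pieces.

['g', '8', 't1', 'zkps', 'gfy']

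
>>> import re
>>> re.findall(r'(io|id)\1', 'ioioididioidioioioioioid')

['io', 'id', 'io', 'io']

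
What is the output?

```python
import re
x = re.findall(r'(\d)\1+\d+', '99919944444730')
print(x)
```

['9']

After group 1 captures some text, `\1` only succeeds where that same text appears again.
Walking the string: at [0:14] match '99919944444730', group 1 = '9'.
With a single group, `findall` returns only what that group captured — 1 item.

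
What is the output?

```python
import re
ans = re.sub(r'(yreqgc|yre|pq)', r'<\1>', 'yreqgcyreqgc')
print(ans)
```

<yreqgc><yreqgc>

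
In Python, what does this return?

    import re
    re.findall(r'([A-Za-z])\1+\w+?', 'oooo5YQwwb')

['o', 'w']

After group 1 captures some text, `\1` only succeeds where that same text appears again.
`findall` collects group 1 from each match (2 total).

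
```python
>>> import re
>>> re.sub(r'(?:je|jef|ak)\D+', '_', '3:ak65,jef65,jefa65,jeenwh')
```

'3:ak65,_65,_65,_'

Matches: at [7:10] → 'jef'; at [13:17] → 'jefa'; at [20:26] → 'jeenwh'.
Every occurrence is swapped for '_'.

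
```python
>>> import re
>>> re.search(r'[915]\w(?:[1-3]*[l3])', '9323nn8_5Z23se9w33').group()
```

'9323'

The pattern matches one of [915], then a word character; then zero or more of a character in [1-3], then one of [l3] (non-capturing group).
`re.search` tries every starting position until one works.
The match spans [0:4] → '9323'.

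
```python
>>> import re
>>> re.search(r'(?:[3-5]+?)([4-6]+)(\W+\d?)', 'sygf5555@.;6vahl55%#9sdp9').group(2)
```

The pattern matches one or more of a character in [3-5] (lazy) (non-capturing group); then one or more of a character in [4-6] (captured); then one or more of a non-word character, then optionally a digit (captured).
The `?` after the quantifier makes it lazy — it takes as little as possible before letting the rest of the pattern try.
`search` walks the string left to right and returns the first match it finds.
The match spans [4:12] → '5555@.;6'.
Captured: group 1 = '555', group 2 = '@.;6'.

'@.;6'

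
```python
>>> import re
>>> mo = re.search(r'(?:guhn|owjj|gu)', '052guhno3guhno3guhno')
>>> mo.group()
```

'guhn'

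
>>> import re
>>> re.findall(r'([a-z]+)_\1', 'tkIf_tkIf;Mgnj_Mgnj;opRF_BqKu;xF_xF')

[]

With a single group, `findall` returns only what that group captured — 0 items.
Nothing in the string satisfies the pattern, so the list is empty.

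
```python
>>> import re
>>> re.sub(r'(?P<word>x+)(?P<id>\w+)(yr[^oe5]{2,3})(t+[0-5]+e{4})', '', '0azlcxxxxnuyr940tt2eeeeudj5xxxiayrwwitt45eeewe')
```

'0azlcudj5xxxiayrwwitt45eeewe'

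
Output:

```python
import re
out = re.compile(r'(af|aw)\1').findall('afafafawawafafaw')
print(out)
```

['af', 'aw', 'af']

After group 1 captures some text, `\1` only succeeds where that same text appears again.
Matches: at [0:4] match 'afaf', group 1 = 'af'; at [6:10] match 'awaw', group 1 = 'aw'; at [10:14] match 'afaf', group 1 = 'af'.
Because there's exactly one group, `findall` drops the full match and keeps group 1 from each hit.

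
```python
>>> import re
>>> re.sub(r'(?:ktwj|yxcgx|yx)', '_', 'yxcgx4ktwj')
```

Branches in `(...|...)` are attempted left-to-right; the first branch that allows the whole pattern to succeed is taken.
Matches: at [0:5] → 'yxcgx'; at [6:10] → 'ktwj'.
Every occurrence is swapped for '_'.

'_4_'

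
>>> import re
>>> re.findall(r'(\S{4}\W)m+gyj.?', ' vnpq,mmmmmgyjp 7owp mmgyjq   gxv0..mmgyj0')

['vnpq,', '7owp ', 'xv0..']

The pattern matches exactly 4 of a non-whitespace character, then a non-word character (captured); then one or more of a literal 'm', then the literal 'gyj', then optionally any character.
One capturing group, so `findall` returns just the captured substring from each match — 3 in all.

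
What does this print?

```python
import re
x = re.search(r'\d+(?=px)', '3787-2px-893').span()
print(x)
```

(5, 6)

Because the assertion is zero-width, the text it checks is not consumed and won't appear in the result.
Unlike `match`, `search` isn't anchored — it looks for the pattern anywhere in the string.
The match spans [5:6] → '2'.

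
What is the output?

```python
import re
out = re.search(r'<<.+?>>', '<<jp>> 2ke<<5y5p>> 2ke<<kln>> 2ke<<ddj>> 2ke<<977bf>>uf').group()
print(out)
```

<<jp>>

Because the quantifier is non-greedy, it stops expanding at the earliest point where the rest of the pattern can succeed.
`re.search` scans for the first position where the pattern succeeds.
The match spans [0:6] → '<<jp>>'.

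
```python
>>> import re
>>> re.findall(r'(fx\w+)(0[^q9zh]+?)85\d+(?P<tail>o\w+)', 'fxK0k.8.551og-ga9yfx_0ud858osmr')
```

This matches the literal 'fx', then one or more of a word character (captured); then the literal '0', then one or more of any character except [q9zh] (lazy) (captured); then the literal '85', then one or more of a digit; then the literal 'o', then one or more of a word character (captured as 'tail').
Scanning left to right: at [18:31] match 'fx_0ud858osmr', groups = ('fx_', '0ud', 'osmr').
`findall` packs the 3 group values into a tuple for every match.

[('fx_', '0ud', 'osmr')]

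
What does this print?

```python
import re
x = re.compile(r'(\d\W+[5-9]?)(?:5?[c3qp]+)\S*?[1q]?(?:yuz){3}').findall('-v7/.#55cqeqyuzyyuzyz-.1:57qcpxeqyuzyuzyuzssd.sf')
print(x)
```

['7/.#5']

This matches a digit, then one or more of a non-word character, then optionally a character in [5-9] (captured); then optionally a literal '5', then one or more of one of [c3qp] (non-capturing group); then zero or more of a non-whitespace character (lazy), then optionally one of [1q], then the literal 'yuz' repeated 3 times.
Scanning left to right: at [2:42] match '7/.#55cqeqyuzyyuzyz-.1:57qcpxeqyuzyuzyuz', group 1 = '7/.#5'.
One capturing group, so `findall` returns just the captured substring from the one match — 1 in all.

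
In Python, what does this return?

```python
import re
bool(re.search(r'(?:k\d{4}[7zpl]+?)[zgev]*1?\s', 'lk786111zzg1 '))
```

False

This matches a literal 'k', then exactly 4 of a digit, then one or more of one of [7zpl] (lazy) (non-capturing group); then zero or more of one of [zgev], then optionally the literal '1', then whitespace.
Here the pattern never matches, so the call returns None, and `bool(None)` is False.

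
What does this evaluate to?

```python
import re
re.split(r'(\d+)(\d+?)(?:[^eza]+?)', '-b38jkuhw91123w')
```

A non-greedy quantifier consumes as few characters as it can — just enough that the remainder of the pattern still matches from where it stops; whatever follows it matches normally.
With a capturing group present, the delimiter's captured portion is kept in the result list.

['-b', '3', '8', 'kuhw', '9112', '3', '']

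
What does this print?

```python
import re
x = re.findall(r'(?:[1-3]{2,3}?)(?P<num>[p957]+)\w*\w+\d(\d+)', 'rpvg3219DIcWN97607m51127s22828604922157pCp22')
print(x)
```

This matches 2 to 3 of a character in [1-3] (lazy) (non-capturing group); then one or more of one of [p957] (captured as 'num'); then zero or more of a word character, then one or more of a word character, then a digit; then one or more of a digit (captured).
Walking the string: at [4:44] match '3219DIcWN97607m51127s22828604922157pCp22', groups = ('9', '2').
2 groups means the one result is a tuple of 2 captured strings — 1 here.

[('9', '2')]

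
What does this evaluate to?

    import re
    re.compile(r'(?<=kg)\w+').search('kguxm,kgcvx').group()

'uxm'

Because the assertion is zero-width, the text it checks is not consumed and won't appear in the result.
`re.search` scans for the first position where the pattern succeeds.
The match spans [2:5] → 'uxm'.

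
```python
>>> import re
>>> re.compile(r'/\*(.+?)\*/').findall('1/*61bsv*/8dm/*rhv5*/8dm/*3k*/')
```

A `+?`/`*?`/`{m,n}?` starts at its minimum and grows only as far as needed for what follows to match.
`findall` collects group 1 from each match (3 total).

['61bsv', 'rhv5', '3k']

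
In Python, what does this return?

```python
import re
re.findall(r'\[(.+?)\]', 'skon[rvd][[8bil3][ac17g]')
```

['rvd', '[8bil3', 'ac17g']

With a single group, `findall` returns only what that group captured — 3 items.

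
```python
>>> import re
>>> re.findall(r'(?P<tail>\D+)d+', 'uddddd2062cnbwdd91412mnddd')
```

The pattern matches one or more of a non-digit (captured as 'tail'); then one or more of a literal 'd'.
Matches: at [0:6] match 'uddddd', group 1 = 'udddd'; at [10:16] match 'cnbwdd', group 1 = 'cnbwd'; at [21:26] match 'mnddd', group 1 = 'mndd'.
One capturing group, so `findall` returns just the captured substring from each match — 3 in all.

['udddd', 'cnbwd', 'mndd']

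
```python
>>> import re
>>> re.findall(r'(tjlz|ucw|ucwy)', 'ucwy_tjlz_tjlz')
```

['ucw', 'tjlz', 'tjlz']

The regex engine tests alternatives in the order written; an earlier branch that matches wins even if a later one would match more.
Walking the string: at [0:3] match 'ucw', group 1 = 'ucw'; at [5:9] match 'tjlz', group 1 = 'tjlz'; at [10:14] match 'tjlz', group 1 = 'tjlz'.
Because there's exactly one group, `findall` drops the full match and keeps group 1 from each hit.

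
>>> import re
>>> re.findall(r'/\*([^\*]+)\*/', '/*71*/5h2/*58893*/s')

['71', '58893']

Walking the string: at [0:6] match '/*71*/', group 1 = '71'; at [9:18] match '/*58893*/', group 1 = '58893'.
One capturing group, so `findall` returns just the captured substring from each match — 2 in all.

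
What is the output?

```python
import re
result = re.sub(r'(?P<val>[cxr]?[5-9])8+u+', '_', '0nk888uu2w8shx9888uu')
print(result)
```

Pattern: optionally one of [cxr], then a character in [5-9] (captured as 'val'); then one or more of the literal '8', then one or more of the literal 'u'.
Matches: at [3:8] → '888uu'; at [13:20] → 'x9888uu'.
`sub` substitutes '_' at each match site.

0nk_2w8sh_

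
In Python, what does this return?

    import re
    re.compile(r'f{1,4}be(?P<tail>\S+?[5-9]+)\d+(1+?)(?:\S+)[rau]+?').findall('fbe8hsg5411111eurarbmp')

[('8hsg5', '1')]

This matches 1 to 4 of the literal 'f', then the literal 'be'; then one or more of a non-whitespace character (lazy), then one or more of a character in [5-9] (captured as 'tail'); then one or more of a digit; then one or more of a literal '1' (lazy) (captured); then one or more of a non-whitespace character (non-capturing group); then one or more of one of [rau] (lazy).
Scanning left to right: at [0:19] match 'fbe8hsg5411111eurar', groups = ('8hsg5', '1').
`findall` packs the 2 group values into a tuple for every match.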